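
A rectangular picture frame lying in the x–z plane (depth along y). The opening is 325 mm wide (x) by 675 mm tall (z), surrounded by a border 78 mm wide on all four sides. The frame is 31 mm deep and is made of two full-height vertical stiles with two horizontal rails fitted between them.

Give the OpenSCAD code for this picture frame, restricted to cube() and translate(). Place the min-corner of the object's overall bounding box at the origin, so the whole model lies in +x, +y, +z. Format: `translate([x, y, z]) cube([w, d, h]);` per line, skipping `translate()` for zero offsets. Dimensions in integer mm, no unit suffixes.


cube([78, 31, 831]);
translate([403, 0, 0]) cube([78, 31, 831]);
translate([78, 0, 0]) cube([325, 31, 78]);
translate([78, 0, 753]) cube([325, 31, 78]);


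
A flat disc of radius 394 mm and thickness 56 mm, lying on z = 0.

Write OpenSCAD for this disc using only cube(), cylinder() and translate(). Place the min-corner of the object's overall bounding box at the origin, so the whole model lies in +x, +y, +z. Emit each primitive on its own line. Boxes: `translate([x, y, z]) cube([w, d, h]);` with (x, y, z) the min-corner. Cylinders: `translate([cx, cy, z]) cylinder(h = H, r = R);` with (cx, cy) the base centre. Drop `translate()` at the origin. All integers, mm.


translate([394, 394, 0]) cylinder(h = 56, r = 394);


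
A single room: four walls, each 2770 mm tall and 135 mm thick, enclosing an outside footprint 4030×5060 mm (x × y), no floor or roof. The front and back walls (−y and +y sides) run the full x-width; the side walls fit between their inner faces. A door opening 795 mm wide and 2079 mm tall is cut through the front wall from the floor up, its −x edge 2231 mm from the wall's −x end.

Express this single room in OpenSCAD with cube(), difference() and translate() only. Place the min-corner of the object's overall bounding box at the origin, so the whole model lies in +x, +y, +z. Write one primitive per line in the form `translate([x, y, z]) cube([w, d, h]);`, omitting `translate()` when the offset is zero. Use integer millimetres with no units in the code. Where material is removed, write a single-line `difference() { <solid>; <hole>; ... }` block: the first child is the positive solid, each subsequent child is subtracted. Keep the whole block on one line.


difference() { cube([4030, 135, 2770]); translate([2231, 0, 0]) cube([795, 135, 2079]); }
translate([0, 4925, 0]) cube([4030, 135, 2770]);
translate([0, 135, 0]) cube([135, 4790, 2770]);
translate([3895, 135, 0]) cube([135, 4790, 2770]);


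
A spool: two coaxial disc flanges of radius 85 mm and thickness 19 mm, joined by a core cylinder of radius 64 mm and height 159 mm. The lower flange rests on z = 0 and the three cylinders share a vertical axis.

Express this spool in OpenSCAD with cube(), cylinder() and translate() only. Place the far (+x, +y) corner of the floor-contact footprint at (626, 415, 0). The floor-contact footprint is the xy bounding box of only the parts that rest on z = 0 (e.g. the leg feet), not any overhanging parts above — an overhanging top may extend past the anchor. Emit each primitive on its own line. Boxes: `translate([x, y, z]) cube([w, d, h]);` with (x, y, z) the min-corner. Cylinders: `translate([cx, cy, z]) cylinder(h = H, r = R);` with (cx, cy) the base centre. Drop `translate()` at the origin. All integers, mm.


translate([541, 330, 0]) cylinder(h = 19, r = 85);
translate([541, 330, 19]) cylinder(h = 159, r = 64);
translate([541, 330, 178]) cylinder(h = 19, r = 85);


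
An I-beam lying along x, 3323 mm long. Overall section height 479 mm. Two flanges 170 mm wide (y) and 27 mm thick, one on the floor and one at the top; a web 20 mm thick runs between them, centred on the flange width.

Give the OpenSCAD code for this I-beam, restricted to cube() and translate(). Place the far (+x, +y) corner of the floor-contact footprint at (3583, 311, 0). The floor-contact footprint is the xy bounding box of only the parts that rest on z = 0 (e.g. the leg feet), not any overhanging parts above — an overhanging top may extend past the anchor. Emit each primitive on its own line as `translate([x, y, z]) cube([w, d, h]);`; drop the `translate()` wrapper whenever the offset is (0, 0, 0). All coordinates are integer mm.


translate([260, 141, 0]) cube([3323, 170, 27]);
translate([260, 216, 27]) cube([3323, 20, 425]);
translate([260, 141, 452]) cube([3323, 170, 27]);


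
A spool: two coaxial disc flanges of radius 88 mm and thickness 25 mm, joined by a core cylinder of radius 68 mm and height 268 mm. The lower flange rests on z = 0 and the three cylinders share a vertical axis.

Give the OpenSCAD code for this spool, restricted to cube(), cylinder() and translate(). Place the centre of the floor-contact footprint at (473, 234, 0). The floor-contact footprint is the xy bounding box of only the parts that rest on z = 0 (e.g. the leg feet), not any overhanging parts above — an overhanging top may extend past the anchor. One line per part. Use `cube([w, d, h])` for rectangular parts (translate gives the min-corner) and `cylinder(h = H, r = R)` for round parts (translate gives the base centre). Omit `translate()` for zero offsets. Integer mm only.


translate([473, 234, 0]) cylinder(h = 25, r = 88);
translate([473, 234, 25]) cylinder(h = 268, r = 68);
translate([473, 234, 293]) cylinder(h = 25, r = 88);


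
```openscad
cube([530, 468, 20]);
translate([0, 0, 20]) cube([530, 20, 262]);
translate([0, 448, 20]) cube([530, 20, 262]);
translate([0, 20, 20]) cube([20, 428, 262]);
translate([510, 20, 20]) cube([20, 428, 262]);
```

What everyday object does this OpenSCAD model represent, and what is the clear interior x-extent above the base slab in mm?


An open box. The internal width is 490 mm.

A 530×468 base slab with four walls standing on it — an open box. The base is 530 mm wide and the walls are 20 mm thick, so the internal width is 530 − 2 × 20 = 490 mm.


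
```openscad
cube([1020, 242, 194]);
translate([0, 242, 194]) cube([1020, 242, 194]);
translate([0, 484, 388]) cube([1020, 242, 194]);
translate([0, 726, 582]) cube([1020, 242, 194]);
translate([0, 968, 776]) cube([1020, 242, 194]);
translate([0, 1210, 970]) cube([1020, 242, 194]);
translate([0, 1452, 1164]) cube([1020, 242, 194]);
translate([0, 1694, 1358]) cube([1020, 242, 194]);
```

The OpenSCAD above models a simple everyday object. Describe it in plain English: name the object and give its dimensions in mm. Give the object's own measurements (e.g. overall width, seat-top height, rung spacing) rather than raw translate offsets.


A straight staircase of 8 solid steps. Each step is 1020 mm wide (x), 242 mm deep (y, the going) and 194 mm tall (the rise). The first step rests on the floor; each subsequent step sits one going further in +y and one rise higher in +z, directly behind and above the previous step with no overlap.


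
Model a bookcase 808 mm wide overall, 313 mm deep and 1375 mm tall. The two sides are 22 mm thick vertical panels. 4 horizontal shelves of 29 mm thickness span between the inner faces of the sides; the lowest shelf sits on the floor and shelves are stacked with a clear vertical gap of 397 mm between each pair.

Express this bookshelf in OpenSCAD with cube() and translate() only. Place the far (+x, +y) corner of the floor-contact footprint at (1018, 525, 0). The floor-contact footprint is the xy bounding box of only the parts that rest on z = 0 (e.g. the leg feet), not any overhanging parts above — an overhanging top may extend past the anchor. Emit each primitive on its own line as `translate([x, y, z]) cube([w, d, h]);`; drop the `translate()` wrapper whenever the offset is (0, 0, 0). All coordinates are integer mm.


translate([210, 212, 0]) cube([22, 313, 1375]);
translate([996, 212, 0]) cube([22, 313, 1375]);
translate([232, 212, 0]) cube([764, 313, 29]);
translate([232, 212, 426]) cube([764, 313, 29]);
translate([232, 212, 852]) cube([764, 313, 29]);
translate([232, 212, 1278]) cube([764, 313, 29]);


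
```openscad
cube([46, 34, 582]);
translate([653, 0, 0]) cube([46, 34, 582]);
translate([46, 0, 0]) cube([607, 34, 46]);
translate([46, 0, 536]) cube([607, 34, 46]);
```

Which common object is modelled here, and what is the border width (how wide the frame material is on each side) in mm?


A picture frame. The border width is 46 mm.

Four thin pieces enclosing a rectangular opening — a picture frame. The two full-height stiles are 582 mm tall; the top rail sits at z = 536 and is 46 mm tall, so the border above the opening is 582 − 536 = 46 mm, matching the stile x-width.


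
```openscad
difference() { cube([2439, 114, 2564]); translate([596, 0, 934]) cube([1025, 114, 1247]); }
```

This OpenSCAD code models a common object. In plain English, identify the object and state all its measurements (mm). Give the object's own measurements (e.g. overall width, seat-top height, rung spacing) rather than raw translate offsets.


A wall 2439 mm long (x), 114 mm thick (y), 2564 mm tall, with a rectangular window opening cut through it. The opening is 1025 mm wide and 1247 mm tall; its sill is at z = 934 mm and its near (−x) edge is 596 mm from the wall's −x end. The opening passes through the full wall thickness.


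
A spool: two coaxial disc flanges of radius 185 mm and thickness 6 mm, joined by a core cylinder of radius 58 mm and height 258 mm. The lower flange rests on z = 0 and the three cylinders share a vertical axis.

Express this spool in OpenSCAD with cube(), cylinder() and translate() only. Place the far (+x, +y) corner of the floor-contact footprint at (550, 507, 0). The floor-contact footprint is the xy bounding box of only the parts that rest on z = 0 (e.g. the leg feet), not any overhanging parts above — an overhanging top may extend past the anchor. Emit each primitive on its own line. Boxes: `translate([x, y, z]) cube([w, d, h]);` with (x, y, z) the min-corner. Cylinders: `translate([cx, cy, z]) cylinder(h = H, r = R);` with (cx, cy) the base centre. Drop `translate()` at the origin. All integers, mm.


translate([365, 322, 0]) cylinder(h = 6, r = 185);
translate([365, 322, 6]) cylinder(h = 258, r = 58);
translate([365, 322, 264]) cylinder(h = 6, r = 185);


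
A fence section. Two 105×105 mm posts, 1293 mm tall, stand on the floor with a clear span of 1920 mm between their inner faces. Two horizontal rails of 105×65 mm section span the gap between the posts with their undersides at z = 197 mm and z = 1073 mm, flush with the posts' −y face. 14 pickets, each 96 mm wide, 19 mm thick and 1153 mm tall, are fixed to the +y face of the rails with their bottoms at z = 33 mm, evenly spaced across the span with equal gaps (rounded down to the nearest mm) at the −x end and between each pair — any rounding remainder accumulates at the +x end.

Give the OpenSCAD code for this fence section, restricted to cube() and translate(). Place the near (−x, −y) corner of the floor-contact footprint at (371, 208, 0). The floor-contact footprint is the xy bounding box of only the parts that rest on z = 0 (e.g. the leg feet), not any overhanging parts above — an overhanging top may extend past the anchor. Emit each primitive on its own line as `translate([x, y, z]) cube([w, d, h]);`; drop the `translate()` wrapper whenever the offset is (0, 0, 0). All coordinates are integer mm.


translate([371, 208, 0]) cube([105, 105, 1293]);
translate([2396, 208, 0]) cube([105, 105, 1293]);
translate([476, 208, 197]) cube([1920, 105, 65]);
translate([476, 208, 1073]) cube([1920, 105, 65]);
translate([514, 313, 33]) cube([96, 19, 1153]);
translate([648, 313, 33]) cube([96, 19, 1153]);
translate([782, 313, 33]) cube([96, 19, 1153]);
translate([916, 313, 33]) cube([96, 19, 1153]);
translate([1050, 313, 33]) cube([96, 19, 1153]);
translate([1184, 313, 33]) cube([96, 19, 1153]);
translate([1318, 313, 33]) cube([96, 19, 1153]);
translate([1452, 313, 33]) cube([96, 19, 1153]);
translate([1586, 313, 33]) cube([96, 19, 1153]);
translate([1720, 313, 33]) cube([96, 19, 1153]);
translate([1854, 313, 33]) cube([96, 19, 1153]);
translate([1988, 313, 33]) cube([96, 19, 1153]);
translate([2122, 313, 33]) cube([96, 19, 1153]);
translate([2256, 313, 33]) cube([96, 19, 1153]);


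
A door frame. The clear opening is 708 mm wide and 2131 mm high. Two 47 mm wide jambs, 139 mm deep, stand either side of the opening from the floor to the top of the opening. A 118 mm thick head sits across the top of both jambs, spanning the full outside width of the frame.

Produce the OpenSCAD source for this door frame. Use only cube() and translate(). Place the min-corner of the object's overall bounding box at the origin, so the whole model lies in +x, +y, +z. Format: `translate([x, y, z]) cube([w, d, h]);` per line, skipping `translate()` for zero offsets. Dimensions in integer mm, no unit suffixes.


cube([47, 139, 2131]);
translate([755, 0, 0]) cube([47, 139, 2131]);
translate([0, 0, 2131]) cube([802, 139, 118]);


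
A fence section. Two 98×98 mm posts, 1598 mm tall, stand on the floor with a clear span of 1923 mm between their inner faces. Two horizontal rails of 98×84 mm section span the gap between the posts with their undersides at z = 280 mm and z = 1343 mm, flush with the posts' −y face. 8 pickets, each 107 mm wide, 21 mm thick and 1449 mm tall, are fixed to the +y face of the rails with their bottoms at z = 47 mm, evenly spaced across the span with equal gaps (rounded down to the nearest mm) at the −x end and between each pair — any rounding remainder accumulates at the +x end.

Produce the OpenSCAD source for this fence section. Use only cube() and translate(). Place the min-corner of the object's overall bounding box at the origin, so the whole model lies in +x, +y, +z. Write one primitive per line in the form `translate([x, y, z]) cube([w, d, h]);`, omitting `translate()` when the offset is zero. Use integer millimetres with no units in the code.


cube([98, 98, 1598]);
translate([2021, 0, 0]) cube([98, 98, 1598]);
translate([98, 0, 280]) cube([1923, 98, 84]);
translate([98, 0, 1343]) cube([1923, 98, 84]);
translate([216, 98, 47]) cube([107, 21, 1449]);
translate([441, 98, 47]) cube([107, 21, 1449]);
translate([666, 98, 47]) cube([107, 21, 1449]);
translate([891, 98, 47]) cube([107, 21, 1449]);
translate([1116, 98, 47]) cube([107, 21, 1449]);
translate([1341, 98, 47]) cube([107, 21, 1449]);
translate([1566, 98, 47]) cube([107, 21, 1449]);
translate([1791, 98, 47]) cube([107, 21, 1449]);


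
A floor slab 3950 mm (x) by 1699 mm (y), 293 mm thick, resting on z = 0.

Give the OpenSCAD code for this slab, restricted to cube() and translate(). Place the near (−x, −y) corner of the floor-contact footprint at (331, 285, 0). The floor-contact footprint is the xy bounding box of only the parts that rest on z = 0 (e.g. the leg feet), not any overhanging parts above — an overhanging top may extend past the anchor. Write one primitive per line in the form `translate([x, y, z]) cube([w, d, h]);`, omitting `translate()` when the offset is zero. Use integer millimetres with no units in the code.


translate([331, 285, 0]) cube([3950, 1699, 293]);


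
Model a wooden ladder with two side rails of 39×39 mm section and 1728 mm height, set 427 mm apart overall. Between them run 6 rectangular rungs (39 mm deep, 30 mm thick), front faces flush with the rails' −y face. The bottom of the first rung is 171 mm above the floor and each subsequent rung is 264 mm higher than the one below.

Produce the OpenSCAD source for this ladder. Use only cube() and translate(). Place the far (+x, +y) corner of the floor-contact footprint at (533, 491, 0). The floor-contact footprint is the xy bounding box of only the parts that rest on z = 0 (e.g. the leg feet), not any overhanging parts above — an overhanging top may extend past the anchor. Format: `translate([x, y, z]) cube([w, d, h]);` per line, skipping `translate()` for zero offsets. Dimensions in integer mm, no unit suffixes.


translate([106, 452, 0]) cube([39, 39, 1728]);
translate([494, 452, 0]) cube([39, 39, 1728]);
translate([145, 452, 171]) cube([349, 39, 30]);
translate([145, 452, 435]) cube([349, 39, 30]);
translate([145, 452, 699]) cube([349, 39, 30]);
translate([145, 452, 963]) cube([349, 39, 30]);
translate([145, 452, 1227]) cube([349, 39, 30]);
translate([145, 452, 1491]) cube([349, 39, 30]);


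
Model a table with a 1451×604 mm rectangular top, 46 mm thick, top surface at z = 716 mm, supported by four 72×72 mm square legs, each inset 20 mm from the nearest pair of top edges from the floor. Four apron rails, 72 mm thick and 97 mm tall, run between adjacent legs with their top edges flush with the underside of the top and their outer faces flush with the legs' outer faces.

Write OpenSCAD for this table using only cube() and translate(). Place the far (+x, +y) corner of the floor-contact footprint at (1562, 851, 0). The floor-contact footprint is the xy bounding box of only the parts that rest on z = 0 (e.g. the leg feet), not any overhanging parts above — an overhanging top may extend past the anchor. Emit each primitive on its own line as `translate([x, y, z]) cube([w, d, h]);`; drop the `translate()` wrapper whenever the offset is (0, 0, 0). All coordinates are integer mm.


translate([131, 267, 670]) cube([1451, 604, 46]);
translate([151, 287, 0]) cube([72, 72, 670]);
translate([1490, 287, 0]) cube([72, 72, 670]);
translate([151, 779, 0]) cube([72, 72, 670]);
translate([1490, 779, 0]) cube([72, 72, 670]);
translate([223, 287, 573]) cube([1267, 72, 97]);
translate([223, 779, 573]) cube([1267, 72, 97]);
translate([151, 359, 573]) cube([72, 420, 97]);
translate([1490, 359, 573]) cube([72, 420, 97]);


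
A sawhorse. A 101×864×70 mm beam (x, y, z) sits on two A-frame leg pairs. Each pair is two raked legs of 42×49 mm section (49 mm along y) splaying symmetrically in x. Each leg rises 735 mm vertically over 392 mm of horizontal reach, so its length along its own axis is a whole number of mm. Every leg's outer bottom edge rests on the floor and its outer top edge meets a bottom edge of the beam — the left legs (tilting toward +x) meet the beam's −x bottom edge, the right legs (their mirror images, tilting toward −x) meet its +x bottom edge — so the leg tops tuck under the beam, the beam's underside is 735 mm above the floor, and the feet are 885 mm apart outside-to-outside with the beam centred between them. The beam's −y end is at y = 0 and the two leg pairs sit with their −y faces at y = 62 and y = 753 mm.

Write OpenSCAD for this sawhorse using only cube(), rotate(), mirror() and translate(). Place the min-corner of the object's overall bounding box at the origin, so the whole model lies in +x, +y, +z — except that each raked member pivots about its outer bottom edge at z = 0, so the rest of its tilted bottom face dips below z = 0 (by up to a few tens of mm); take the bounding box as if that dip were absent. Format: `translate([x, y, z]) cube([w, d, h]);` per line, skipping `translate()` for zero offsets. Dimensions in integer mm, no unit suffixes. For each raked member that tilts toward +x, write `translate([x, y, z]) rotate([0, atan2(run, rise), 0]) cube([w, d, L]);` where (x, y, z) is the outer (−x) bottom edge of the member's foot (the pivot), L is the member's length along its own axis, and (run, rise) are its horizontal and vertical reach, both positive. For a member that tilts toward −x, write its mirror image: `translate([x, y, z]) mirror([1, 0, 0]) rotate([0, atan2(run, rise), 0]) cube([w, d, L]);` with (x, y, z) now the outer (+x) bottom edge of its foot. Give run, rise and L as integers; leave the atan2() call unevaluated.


translate([392, 0, 735]) cube([101, 864, 70]);
translate([0, 62, 0]) rotate([0, atan2(392, 735), 0]) cube([42, 49, 833]);
translate([885, 62, 0]) mirror([1, 0, 0]) rotate([0, atan2(392, 735), 0]) cube([42, 49, 833]);
translate([0, 753, 0]) rotate([0, atan2(392, 735), 0]) cube([42, 49, 833]);
translate([885, 753, 0]) mirror([1, 0, 0]) rotate([0, atan2(392, 735), 0]) cube([42, 49, 833]);


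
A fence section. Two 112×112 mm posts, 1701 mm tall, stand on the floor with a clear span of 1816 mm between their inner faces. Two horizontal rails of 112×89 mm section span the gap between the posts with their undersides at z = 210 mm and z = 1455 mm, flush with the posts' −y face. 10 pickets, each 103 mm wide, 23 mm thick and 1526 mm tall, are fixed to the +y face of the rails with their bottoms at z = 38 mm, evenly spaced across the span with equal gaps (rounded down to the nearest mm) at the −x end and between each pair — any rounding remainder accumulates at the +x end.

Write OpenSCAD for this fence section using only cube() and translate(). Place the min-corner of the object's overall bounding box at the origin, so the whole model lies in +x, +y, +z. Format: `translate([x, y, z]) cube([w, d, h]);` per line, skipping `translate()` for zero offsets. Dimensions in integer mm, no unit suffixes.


cube([112, 112, 1701]);
translate([1928, 0, 0]) cube([112, 112, 1701]);
translate([112, 0, 210]) cube([1816, 112, 89]);
translate([112, 0, 1455]) cube([1816, 112, 89]);
translate([183, 112, 38]) cube([103, 23, 1526]);
translate([357, 112, 38]) cube([103, 23, 1526]);
translate([531, 112, 38]) cube([103, 23, 1526]);
translate([705, 112, 38]) cube([103, 23, 1526]);
translate([879, 112, 38]) cube([103, 23, 1526]);
translate([1053, 112, 38]) cube([103, 23, 1526]);
translate([1227, 112, 38]) cube([103, 23, 1526]);
translate([1401, 112, 38]) cube([103, 23, 1526]);
translate([1575, 112, 38]) cube([103, 23, 1526]);
translate([1749, 112, 38]) cube([103, 23, 1526]);


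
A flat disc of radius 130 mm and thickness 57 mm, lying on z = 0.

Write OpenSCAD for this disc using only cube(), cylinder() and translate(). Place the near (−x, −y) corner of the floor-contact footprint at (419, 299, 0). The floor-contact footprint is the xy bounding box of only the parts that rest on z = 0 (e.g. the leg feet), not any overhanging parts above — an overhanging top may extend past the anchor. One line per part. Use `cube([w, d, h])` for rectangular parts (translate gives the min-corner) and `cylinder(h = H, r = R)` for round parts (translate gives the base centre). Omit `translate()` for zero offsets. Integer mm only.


translate([549, 429, 0]) cylinder(h = 57, r = 130);


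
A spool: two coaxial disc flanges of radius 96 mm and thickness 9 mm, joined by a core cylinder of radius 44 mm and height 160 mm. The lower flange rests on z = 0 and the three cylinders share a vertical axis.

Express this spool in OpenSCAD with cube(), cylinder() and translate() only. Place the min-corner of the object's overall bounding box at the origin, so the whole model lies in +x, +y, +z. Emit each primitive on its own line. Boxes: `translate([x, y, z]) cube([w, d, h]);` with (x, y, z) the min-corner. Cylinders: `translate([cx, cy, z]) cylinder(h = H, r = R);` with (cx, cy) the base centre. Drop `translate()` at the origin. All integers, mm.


translate([96, 96, 0]) cylinder(h = 9, r = 96);
translate([96, 96, 9]) cylinder(h = 160, r = 44);
translate([96, 96, 169]) cylinder(h = 9, r = 96);


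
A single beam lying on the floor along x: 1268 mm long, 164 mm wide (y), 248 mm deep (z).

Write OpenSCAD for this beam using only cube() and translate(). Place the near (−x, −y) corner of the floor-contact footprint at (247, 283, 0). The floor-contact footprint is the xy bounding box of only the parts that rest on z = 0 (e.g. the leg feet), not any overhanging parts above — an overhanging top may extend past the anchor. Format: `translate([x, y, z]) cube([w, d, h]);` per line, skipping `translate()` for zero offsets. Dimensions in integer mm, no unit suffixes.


translate([247, 283, 0]) cube([1268, 164, 248]);


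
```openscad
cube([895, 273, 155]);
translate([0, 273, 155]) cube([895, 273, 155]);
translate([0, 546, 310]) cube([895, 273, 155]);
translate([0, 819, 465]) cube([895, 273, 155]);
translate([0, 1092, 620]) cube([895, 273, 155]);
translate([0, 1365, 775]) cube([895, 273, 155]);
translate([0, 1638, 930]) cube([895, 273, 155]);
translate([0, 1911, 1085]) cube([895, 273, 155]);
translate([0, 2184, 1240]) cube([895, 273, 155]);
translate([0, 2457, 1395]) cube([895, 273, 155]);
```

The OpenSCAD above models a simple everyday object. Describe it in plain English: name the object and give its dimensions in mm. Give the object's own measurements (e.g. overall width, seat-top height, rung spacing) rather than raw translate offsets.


A straight staircase of 10 solid steps. Each step is 895 mm wide (x), 273 mm deep (y, the going) and 155 mm tall (the rise). The first step rests on the floor; each subsequent step sits one going further in +y and one rise higher in +z, directly behind and above the previous step with no overlap.


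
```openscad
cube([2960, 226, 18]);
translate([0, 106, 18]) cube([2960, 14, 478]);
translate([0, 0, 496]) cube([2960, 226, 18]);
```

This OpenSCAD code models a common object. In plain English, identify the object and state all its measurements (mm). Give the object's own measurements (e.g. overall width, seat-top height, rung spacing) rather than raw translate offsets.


An I-beam lying along x, 2960 mm long. Overall section height 514 mm. Two flanges 226 mm wide (y) and 18 mm thick, one on the floor and one at the top; a web 14 mm thick runs between them, centred on the flange width.


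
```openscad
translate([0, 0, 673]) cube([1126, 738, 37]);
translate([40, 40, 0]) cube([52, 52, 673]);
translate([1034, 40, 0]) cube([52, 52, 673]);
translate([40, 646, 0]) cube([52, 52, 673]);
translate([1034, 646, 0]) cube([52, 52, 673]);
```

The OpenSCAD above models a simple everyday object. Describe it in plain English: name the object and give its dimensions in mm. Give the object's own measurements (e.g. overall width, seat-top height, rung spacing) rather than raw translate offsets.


A table: top 1126 mm (x) × 738 mm (y), 37 mm thick, upper face at z = 710 mm, on four 52×52 mm square legs, each inset 40 mm from the nearest pair of top edges from z = 0 to the bottom of the top.


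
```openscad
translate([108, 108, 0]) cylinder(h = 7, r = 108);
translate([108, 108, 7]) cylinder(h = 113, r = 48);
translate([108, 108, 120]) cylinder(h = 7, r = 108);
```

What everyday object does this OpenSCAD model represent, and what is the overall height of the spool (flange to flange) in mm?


A spool. The overall height is 127 mm.

Three coaxial cylinders, large–small–large — a spool. Two 7 mm flanges and a 113 mm core give 7 + 113 + 7 = 127 mm.


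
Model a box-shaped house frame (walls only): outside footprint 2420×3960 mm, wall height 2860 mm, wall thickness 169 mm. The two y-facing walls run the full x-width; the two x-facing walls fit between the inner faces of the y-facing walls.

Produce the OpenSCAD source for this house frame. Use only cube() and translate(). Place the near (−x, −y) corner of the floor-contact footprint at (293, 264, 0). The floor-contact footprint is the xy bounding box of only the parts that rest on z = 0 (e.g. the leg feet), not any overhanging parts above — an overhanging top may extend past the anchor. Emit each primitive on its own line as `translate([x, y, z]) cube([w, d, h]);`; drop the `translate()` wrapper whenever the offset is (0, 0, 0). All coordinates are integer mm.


translate([293, 264, 0]) cube([2420, 169, 2860]);
translate([293, 4055, 0]) cube([2420, 169, 2860]);
translate([293, 433, 0]) cube([169, 3622, 2860]);
translate([2544, 433, 0]) cube([169, 3622, 2860]);


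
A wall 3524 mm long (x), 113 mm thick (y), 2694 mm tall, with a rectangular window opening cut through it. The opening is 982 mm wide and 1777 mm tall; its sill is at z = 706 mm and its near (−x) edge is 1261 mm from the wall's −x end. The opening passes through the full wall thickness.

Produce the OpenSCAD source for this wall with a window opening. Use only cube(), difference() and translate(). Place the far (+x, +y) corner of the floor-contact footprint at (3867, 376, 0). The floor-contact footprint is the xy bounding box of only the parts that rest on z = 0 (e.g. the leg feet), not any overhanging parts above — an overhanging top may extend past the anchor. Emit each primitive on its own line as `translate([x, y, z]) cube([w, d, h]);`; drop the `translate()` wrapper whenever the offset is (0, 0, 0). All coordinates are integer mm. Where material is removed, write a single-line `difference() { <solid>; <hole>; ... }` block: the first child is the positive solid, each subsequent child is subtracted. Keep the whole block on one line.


difference() { translate([343, 263, 0]) cube([3524, 113, 2694]); translate([1604, 263, 706]) cube([982, 113, 1777]); }


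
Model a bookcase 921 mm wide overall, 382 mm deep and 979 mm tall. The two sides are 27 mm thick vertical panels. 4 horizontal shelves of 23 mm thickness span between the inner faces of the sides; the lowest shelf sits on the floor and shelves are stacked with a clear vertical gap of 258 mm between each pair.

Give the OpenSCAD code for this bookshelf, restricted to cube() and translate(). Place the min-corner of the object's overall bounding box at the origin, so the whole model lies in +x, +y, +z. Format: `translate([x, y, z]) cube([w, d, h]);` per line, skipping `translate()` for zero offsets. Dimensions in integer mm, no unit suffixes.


cube([27, 382, 979]);
translate([894, 0, 0]) cube([27, 382, 979]);
translate([27, 0, 0]) cube([867, 382, 23]);
translate([27, 0, 281]) cube([867, 382, 23]);
translate([27, 0, 562]) cube([867, 382, 23]);
translate([27, 0, 843]) cube([867, 382, 23]);


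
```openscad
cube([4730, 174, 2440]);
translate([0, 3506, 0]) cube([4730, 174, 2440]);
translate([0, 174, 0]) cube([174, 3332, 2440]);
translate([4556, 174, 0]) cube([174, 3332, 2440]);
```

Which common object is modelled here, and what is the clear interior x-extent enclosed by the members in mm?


A house (or room) frame. The interior width is 4382 mm.

Four 2440 mm walls enclosing a rectangle with no floor or roof — a room or house frame. Outside width is 4730 mm and wall thickness is 174 mm, so the interior width is 4730 − 2 × 174 = 4382 mm.


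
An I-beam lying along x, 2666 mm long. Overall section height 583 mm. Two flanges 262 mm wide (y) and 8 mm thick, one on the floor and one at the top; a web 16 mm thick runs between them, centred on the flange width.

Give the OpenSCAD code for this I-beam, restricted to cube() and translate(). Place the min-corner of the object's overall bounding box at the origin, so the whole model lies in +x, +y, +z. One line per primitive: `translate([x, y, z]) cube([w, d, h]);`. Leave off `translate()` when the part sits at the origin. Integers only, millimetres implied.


cube([2666, 262, 8]);
translate([0, 123, 8]) cube([2666, 16, 567]);
translate([0, 0, 575]) cube([2666, 262, 8]);


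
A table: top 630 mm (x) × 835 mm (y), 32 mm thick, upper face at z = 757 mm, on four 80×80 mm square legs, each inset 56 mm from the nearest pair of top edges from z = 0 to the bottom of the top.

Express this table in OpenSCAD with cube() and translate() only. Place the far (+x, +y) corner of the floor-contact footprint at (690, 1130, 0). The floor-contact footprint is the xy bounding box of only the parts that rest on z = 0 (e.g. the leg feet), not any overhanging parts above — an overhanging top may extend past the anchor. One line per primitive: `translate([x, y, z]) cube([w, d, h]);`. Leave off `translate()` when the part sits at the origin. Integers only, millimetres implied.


translate([116, 351, 725]) cube([630, 835, 32]);
translate([172, 407, 0]) cube([80, 80, 725]);
translate([610, 407, 0]) cube([80, 80, 725]);
translate([172, 1050, 0]) cube([80, 80, 725]);
translate([610, 1050, 0]) cube([80, 80, 725]);


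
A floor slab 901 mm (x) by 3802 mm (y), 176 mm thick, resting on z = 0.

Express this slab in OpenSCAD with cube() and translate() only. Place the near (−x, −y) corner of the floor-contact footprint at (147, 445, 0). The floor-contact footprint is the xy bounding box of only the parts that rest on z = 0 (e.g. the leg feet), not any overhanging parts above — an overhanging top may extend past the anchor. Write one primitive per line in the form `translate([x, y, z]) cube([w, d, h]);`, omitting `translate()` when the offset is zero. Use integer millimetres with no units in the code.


translate([147, 445, 0]) cube([901, 3802, 176]);


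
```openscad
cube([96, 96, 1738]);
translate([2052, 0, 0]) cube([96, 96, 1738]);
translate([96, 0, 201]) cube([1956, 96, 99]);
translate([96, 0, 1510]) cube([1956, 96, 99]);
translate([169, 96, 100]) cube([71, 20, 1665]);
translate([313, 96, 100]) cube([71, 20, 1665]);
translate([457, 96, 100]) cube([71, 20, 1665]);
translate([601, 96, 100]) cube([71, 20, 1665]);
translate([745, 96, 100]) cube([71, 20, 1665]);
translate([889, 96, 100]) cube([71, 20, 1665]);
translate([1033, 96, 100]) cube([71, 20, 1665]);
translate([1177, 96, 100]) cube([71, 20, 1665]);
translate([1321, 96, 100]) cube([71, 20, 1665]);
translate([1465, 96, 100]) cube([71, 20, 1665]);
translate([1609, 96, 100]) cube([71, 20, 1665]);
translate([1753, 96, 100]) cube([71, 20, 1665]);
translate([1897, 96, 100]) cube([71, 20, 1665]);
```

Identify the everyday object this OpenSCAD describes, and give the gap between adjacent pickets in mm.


A fence section. The picket gap is 73 mm.

Two posts, two rails, 13 pickets — a fence section. Span 1956 mm holds 13 pickets of 71 mm with 14 equal gaps: ⌊(1956 − 13·71) / 14⌋ = 73 mm.


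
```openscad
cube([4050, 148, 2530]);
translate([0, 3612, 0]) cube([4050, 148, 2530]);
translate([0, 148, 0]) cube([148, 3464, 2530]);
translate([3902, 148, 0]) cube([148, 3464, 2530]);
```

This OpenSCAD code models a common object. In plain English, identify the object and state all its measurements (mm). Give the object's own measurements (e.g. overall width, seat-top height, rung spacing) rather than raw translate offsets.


The wall frame of a small rectangular building: four walls, each 2530 mm tall and 148 mm thick, enclosing a footprint 4050 mm (x) by 3760 mm (y) outside-to-outside, with no floor or roof. The front and back walls (the −y and +y sides) span the full width; the two side walls fit between them.


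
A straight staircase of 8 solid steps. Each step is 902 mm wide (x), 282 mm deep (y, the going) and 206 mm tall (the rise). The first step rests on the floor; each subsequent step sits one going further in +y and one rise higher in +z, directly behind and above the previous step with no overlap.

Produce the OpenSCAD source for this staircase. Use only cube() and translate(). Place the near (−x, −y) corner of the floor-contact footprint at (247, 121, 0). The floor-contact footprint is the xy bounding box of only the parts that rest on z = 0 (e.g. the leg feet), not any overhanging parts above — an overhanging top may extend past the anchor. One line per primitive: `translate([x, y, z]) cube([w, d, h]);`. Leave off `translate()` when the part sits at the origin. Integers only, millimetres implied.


translate([247, 121, 0]) cube([902, 282, 206]);
translate([247, 403, 206]) cube([902, 282, 206]);
translate([247, 685, 412]) cube([902, 282, 206]);
translate([247, 967, 618]) cube([902, 282, 206]);
translate([247, 1249, 824]) cube([902, 282, 206]);
translate([247, 1531, 1030]) cube([902, 282, 206]);
translate([247, 1813, 1236]) cube([902, 282, 206]);
translate([247, 2095, 1442]) cube([902, 282, 206]);


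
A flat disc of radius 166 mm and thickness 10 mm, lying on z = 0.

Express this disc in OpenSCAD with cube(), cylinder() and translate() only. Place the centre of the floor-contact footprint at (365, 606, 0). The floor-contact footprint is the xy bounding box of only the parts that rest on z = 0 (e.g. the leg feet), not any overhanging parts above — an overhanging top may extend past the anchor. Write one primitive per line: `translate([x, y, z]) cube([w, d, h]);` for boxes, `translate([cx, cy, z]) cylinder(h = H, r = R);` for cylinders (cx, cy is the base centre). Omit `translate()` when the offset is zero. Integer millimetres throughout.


translate([365, 606, 0]) cylinder(h = 10, r = 166);


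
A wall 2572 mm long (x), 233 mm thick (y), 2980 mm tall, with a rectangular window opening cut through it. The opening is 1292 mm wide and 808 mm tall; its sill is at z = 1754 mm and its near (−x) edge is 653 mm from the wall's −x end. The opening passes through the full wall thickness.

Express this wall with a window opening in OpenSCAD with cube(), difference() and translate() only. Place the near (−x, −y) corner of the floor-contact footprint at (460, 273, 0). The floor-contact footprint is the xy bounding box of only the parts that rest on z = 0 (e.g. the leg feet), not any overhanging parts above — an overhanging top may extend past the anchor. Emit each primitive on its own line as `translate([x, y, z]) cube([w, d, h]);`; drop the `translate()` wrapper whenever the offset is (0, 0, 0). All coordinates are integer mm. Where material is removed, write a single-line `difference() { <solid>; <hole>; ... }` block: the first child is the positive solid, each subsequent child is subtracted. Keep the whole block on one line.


difference() { translate([460, 273, 0]) cube([2572, 233, 2980]); translate([1113, 273, 1754]) cube([1292, 233, 808]); }


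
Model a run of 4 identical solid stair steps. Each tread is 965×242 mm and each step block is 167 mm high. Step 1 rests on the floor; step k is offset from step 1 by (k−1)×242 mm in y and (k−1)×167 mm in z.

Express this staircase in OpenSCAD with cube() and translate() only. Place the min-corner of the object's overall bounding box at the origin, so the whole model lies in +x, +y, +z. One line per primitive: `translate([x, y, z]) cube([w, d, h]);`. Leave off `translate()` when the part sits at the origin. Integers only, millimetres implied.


cube([965, 242, 167]);
translate([0, 242, 167]) cube([965, 242, 167]);
translate([0, 484, 334]) cube([965, 242, 167]);
translate([0, 726, 501]) cube([965, 242, 167]);


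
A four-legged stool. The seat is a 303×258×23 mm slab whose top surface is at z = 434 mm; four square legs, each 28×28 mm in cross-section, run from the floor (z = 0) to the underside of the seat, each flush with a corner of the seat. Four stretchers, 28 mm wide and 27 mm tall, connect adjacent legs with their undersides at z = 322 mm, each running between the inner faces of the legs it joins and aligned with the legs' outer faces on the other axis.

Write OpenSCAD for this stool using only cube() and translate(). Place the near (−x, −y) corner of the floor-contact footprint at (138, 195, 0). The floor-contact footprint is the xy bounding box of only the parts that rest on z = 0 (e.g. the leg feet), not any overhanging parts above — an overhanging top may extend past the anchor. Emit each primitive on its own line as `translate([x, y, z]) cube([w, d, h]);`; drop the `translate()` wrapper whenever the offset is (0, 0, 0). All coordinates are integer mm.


translate([138, 195, 411]) cube([303, 258, 23]);
translate([138, 195, 0]) cube([28, 28, 411]);
translate([413, 195, 0]) cube([28, 28, 411]);
translate([138, 425, 0]) cube([28, 28, 411]);
translate([413, 425, 0]) cube([28, 28, 411]);
translate([166, 195, 322]) cube([247, 28, 27]);
translate([166, 425, 322]) cube([247, 28, 27]);
translate([138, 223, 322]) cube([28, 202, 27]);
translate([413, 223, 322]) cube([28, 202, 27]);


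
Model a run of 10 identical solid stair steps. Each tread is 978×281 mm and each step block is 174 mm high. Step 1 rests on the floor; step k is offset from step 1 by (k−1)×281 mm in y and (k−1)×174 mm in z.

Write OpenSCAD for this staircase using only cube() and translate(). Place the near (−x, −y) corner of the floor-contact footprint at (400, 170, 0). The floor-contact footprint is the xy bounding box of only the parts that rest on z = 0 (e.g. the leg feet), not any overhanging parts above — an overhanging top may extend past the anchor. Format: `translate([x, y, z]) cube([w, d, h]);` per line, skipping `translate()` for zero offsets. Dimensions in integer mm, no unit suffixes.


translate([400, 170, 0]) cube([978, 281, 174]);
translate([400, 451, 174]) cube([978, 281, 174]);
translate([400, 732, 348]) cube([978, 281, 174]);
translate([400, 1013, 522]) cube([978, 281, 174]);
translate([400, 1294, 696]) cube([978, 281, 174]);
translate([400, 1575, 870]) cube([978, 281, 174]);
translate([400, 1856, 1044]) cube([978, 281, 174]);
translate([400, 2137, 1218]) cube([978, 281, 174]);
translate([400, 2418, 1392]) cube([978, 281, 174]);
translate([400, 2699, 1566]) cube([978, 281, 174]);
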